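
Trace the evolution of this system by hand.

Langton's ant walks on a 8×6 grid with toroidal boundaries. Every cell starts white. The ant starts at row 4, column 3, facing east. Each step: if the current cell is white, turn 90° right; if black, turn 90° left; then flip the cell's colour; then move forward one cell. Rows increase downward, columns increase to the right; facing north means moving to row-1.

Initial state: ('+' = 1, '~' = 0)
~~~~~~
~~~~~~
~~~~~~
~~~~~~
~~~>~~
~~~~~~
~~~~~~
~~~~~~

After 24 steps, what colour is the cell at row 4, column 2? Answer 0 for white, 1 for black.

k=0  ~~~~~~
~~~~~~
~~~~~~
~~~~~~
~~~>~~
~~~~~~
~~~~~~
~~~~~~
k=1  ~~~~~~
~~~~~~
~~~~~~
~~~~~~
~~~+~~
~~~v~~
~~~~~~
~~~~~~
k=2  ~~~~~~
~~~~~~
~~~~~~
~~~~~~
~~~+~~
~~<+~~
~~~~~~
~~~~~~
k=3  ~~~~~~
~~~~~~
~~~~~~
~~~~~~
~~^+~~
~~++~~
~~~~~~
~~~~~~
k=4  ~~~~~~
~~~~~~
~~~~~~
~~~~~~
~~+>~~
~~++~~
~~~~~~
~~~~~~
k=5  ~~~~~~
~~~~~~
~~~~~~
~~~^~~
~~+~~~
~~++~~
~~~~~~
~~~~~~
k=6  ~~~~~~
~~~~~~
~~~~~~
~~~+>~
~~+~~~
~~++~~
~~~~~~
~~~~~~
k=7  ~~~~~~
~~~~~~
~~~~~~
~~~++~
~~+~v~
~~++~~
~~~~~~
~~~~~~
k=8  ~~~~~~
~~~~~~
~~~~~~
~~~++~
~~+<+~
~~++~~
~~~~~~
~~~~~~
k=9  ~~~~~~
~~~~~~
~~~~~~
~~~^+~
~~+++~
~~++~~
~~~~~~
~~~~~~
k=10  ~~~~~~
~~~~~~
~~~~~~
~~<~+~
~~+++~
~~++~~
~~~~~~
~~~~~~
k=11  ~~~~~~
~~~~~~
~~^~~~
~~+~+~
~~+++~
~~++~~
~~~~~~
~~~~~~
k=12  ~~~~~~
~~~~~~
~~+>~~
~~+~+~
~~+++~
~~++~~
~~~~~~
~~~~~~
k=13  ~~~~~~
~~~~~~
~~++~~
~~+v+~
~~+++~
~~++~~
~~~~~~
~~~~~~
k=14  ~~~~~~
~~~~~~
~~++~~
~~<++~
~~+++~
~~++~~
~~~~~~
~~~~~~
k=15  ~~~~~~
~~~~~~
~~++~~
~~~++~
~~v++~
~~++~~
~~~~~~
~~~~~~
k=16  ~~~~~~
~~~~~~
~~++~~
~~~++~
~~~>+~
~~++~~
~~~~~~
~~~~~~
k=17  ~~~~~~
~~~~~~
~~++~~
~~~^+~
~~~~+~
~~++~~
~~~~~~
~~~~~~
k=18  ~~~~~~
~~~~~~
~~++~~
~~<~+~
~~~~+~
~~++~~
~~~~~~
~~~~~~
k=19  ~~~~~~
~~~~~~
~~^+~~
~~+~+~
~~~~+~
~~++~~
~~~~~~
~~~~~~
k=20  ~~~~~~
~~~~~~
~<~+~~
~~+~+~
~~~~+~
~~++~~
~~~~~~
~~~~~~
k=21  ~~~~~~
~^~~~~
~+~+~~
~~+~+~
~~~~+~
~~++~~
~~~~~~
~~~~~~
k=22  ~~~~~~
~+>~~~
~+~+~~
~~+~+~
~~~~+~
~~++~~
~~~~~~
~~~~~~
k=23  ~~~~~~
~++~~~
~+v+~~
~~+~+~
~~~~+~
~~++~~
~~~~~~
~~~~~~
k=24  ~~~~~~
~++~~~
~<++~~
~~+~+~
~~~~+~
~~++~~
~~~~~~
~~~~~~

0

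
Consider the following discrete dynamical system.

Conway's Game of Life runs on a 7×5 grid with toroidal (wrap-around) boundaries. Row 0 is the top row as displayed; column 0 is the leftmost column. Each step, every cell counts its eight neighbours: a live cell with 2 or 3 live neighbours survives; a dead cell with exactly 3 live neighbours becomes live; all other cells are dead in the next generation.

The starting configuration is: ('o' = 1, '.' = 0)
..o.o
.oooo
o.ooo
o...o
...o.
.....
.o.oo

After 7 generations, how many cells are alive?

t=0: ..o.o
.oooo
o.ooo
o...o
...o.
.....
.o.oo
t=1: .....
.....
.....
ooo..
....o
..ooo
o.ooo
t=2: ...oo
.....
.o...
oo...
....o
.oo..
ooo..
t=3: ooooo
.....
oo...
oo...
..o..
..oo.
o...o
t=4: .ooo.
...o.
oo...
o.o..
..oo.
.oooo
.....
t=5: ..oo.
o..oo
ooo.o
o.ooo
o....
.o..o
o...o
t=6: .oo..
.....
.....
..o..
..o..
.o..o
ooo.o
t=7: ..oo.
.....
.....
.....
.ooo.
....o
....o

7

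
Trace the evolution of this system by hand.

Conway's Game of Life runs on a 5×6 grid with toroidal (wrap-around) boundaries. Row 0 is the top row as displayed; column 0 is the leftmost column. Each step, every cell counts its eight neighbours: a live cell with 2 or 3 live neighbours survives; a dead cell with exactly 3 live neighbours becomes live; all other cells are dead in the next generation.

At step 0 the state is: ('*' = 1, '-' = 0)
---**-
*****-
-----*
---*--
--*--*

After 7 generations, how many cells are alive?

4

gen 0: ---**-
*****-
-----*
---*--
--*--*
gen 1: *-----
***---
**---*
----*-
--*---
gen 2: *-*---
--*---
--*--*
**---*
------
gen 3: -*----
--**--
--*--*
**---*
-----*
gen 4: --*---
-***--
--****
-*--**
-*---*
gen 5: *--*--
-*----
-----*
-*----
-**-**
gen 6: *--***
*-----
*-----
-**-**
-*****
gen 7: ------
**--*-
*-----
------
------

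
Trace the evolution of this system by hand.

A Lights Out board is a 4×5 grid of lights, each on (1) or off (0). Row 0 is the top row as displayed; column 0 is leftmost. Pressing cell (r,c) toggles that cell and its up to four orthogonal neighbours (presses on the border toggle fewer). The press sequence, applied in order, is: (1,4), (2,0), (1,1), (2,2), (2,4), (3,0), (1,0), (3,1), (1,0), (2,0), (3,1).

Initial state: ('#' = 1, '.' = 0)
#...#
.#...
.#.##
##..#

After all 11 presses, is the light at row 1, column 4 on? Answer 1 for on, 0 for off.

0

gen 0: #...#
.#...
.#.##
##..#
gen 1: #....
.#.##
.#.#.
##..#
gen 2: #....
##.##
#..#.
.#..#
gen 3: ##...
..###
##.#.
.#..#
gen 4: ##...
...##
#.#..
.##.#
gen 5: ##...
...#.
#.###
.##..
gen 6: ##...
...#.
..###
#.#..
gen 7: .#...
##.#.
#.###
#.#..
gen 8: .#...
##.#.
#####
.#...
gen 9: ##...
...#.
.####
.#...
gen 10: ##...
#..#.
#.###
##...
gen 11: ##...
#..#.
#####
..#..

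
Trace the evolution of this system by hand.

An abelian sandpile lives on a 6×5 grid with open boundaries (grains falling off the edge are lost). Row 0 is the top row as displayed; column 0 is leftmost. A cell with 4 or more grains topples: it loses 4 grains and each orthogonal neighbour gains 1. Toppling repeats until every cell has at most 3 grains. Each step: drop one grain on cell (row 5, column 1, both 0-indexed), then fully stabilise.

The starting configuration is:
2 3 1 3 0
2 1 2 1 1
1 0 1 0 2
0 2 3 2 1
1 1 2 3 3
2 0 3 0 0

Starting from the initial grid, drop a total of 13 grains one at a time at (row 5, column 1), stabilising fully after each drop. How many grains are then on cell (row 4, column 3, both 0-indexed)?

2

[0] 2 3 1 3 0
2 1 2 1 1
1 0 1 0 2
0 2 3 2 1
1 1 2 3 3
2 0 3 0 0
[1] 2 3 1 3 0
2 1 2 1 1
1 0 1 0 2
0 2 3 2 1
1 1 2 3 3
2 1 3 0 0
[2] 2 3 1 3 0
2 1 2 1 1
1 0 1 0 2
0 2 3 2 1
1 1 2 3 3
2 2 3 0 0
[3] 2 3 1 3 0
2 1 2 1 1
1 0 1 0 2
0 2 3 2 1
1 1 2 3 3
2 3 3 0 0
[4] 2 3 1 3 0
2 1 2 1 1
1 0 1 0 2
0 2 3 2 1
1 2 3 3 3
3 1 0 1 0
[5] 2 3 1 3 0
2 1 2 1 1
1 0 1 0 2
0 2 3 2 1
1 2 3 3 3
3 2 0 1 0
[6] 2 3 1 3 0
2 1 2 1 1
1 0 1 0 2
0 2 3 2 1
1 2 3 3 3
3 3 0 1 0
[7] 2 3 1 3 0
2 1 2 1 1
1 0 1 0 2
0 2 3 2 1
2 3 3 3 3
0 1 1 1 0
[8] 2 3 1 3 0
2 1 2 1 1
1 0 1 0 2
0 2 3 2 1
2 3 3 3 3
0 2 1 1 0
[9] 2 3 1 3 0
2 1 2 1 1
1 0 1 0 2
0 2 3 2 1
2 3 3 3 3
0 3 1 1 0
[10] 2 3 1 3 0
2 1 2 1 1
1 1 2 1 2
1 0 2 0 3
3 2 2 2 0
1 1 3 2 1
[11] 2 3 1 3 0
2 1 2 1 1
1 1 2 1 2
1 0 2 0 3
3 2 2 2 0
1 2 3 2 1
[12] 2 3 1 3 0
2 1 2 1 1
1 1 2 1 2
1 0 2 0 3
3 2 2 2 0
1 3 3 2 1
[13] 2 3 1 3 0
2 1 2 1 1
1 1 2 1 2
1 0 2 0 3
3 3 3 2 0
2 1 0 3 1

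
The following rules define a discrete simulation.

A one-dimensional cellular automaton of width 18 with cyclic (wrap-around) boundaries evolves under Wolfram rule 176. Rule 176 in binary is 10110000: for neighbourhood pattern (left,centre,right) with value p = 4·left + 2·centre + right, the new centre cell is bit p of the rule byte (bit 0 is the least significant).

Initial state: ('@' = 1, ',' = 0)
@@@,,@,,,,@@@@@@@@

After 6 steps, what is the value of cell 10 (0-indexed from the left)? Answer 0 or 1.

k=0  @@@,,@,,,,@@@@@@@@
k=1  @@,@,,@,,,,@@@@@@@
k=2  @,@,@,,@,,,,@@@@@@
k=3  ,@,@,@,,@,,,,@@@@@
k=4  @,@,@,@,,@,,,,@@@,
k=5  ,@,@,@,@,,@,,,,@,@
k=6  @,@,@,@,@,,@,,,,@,

0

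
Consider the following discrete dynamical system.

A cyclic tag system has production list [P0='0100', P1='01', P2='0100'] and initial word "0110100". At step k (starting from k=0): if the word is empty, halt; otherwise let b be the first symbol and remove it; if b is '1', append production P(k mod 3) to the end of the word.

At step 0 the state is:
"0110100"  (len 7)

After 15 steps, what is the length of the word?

10

t=0: "0110100"  (len 7)
t=1: "110100"  (len 6)
t=2: "1010001"  (len 7)
t=3: "0100010100"  (len 10)
t=4: "100010100"  (len 9)
t=5: "0001010001"  (len 10)
t=6: "001010001"  (len 9)
t=7: "01010001"  (len 8)
t=8: "1010001"  (len 7)
t=9: "0100010100"  (len 10)
t=10: "100010100"  (len 9)
t=11: "0001010001"  (len 10)
t=12: "001010001"  (len 9)
t=13: "01010001"  (len 8)
t=14: "1010001"  (len 7)
t=15: "0100010100"  (len 10)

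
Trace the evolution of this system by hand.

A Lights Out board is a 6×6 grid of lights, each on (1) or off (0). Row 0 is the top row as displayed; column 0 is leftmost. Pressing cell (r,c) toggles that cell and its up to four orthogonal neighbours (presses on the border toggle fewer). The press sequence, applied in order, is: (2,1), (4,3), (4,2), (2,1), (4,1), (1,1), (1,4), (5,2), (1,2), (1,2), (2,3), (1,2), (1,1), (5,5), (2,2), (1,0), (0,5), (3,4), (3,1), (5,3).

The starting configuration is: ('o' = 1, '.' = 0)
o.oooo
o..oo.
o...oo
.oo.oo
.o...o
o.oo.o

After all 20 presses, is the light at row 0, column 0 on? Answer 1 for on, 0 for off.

gen 0: o.oooo
o..oo.
o...oo
.oo.oo
.o...o
o.oo.o
gen 1: o.oooo
oo.oo.
.oo.oo
..o.oo
.o...o
o.oo.o
gen 2: o.oooo
oo.oo.
.oo.oo
..oooo
.ooooo
o.o..o
gen 3: o.oooo
oo.oo.
.oo.oo
...ooo
....oo
o....o
gen 4: o.oooo
o..oo.
o...oo
.o.ooo
....oo
o....o
gen 5: o.oooo
o..oo.
o...oo
...ooo
ooo.oo
oo...o
gen 6: oooooo
.oooo.
oo..oo
...ooo
ooo.oo
oo...o
gen 7: oooo.o
.oo..o
oo...o
...ooo
ooo.oo
oo...o
gen 8: oooo.o
.oo..o
oo...o
...ooo
oo..oo
o.oo.o
gen 9: oo.o.o
...o.o
ooo..o
...ooo
oo..oo
o.oo.o
gen 10: oooo.o
.oo..o
oo...o
...ooo
oo..oo
o.oo.o
gen 11: oooo.o
.ooo.o
oooooo
....oo
oo..oo
o.oo.o
gen 12: oo.o.o
.....o
oo.ooo
....oo
oo..oo
o.oo.o
gen 13: o..o.o
ooo..o
o..ooo
....oo
oo..oo
o.oo.o
gen 14: o..o.o
ooo..o
o..ooo
....oo
oo..o.
o.ooo.
gen 15: o..o.o
oo...o
ooo.oo
..o.oo
oo..o.
o.ooo.
gen 16: ...o.o
.....o
.oo.oo
..o.oo
oo..o.
o.ooo.
gen 17: ...oo.
......
.oo.oo
..o.oo
oo..o.
o.ooo.
gen 18: ...oo.
......
.oo..o
..oo..
oo....
o.ooo.
gen 19: ...oo.
......
..o..o
oo.o..
o.....
o.ooo.
gen 20: ...oo.
......
..o..o
oo.o..
o..o..
o.....

0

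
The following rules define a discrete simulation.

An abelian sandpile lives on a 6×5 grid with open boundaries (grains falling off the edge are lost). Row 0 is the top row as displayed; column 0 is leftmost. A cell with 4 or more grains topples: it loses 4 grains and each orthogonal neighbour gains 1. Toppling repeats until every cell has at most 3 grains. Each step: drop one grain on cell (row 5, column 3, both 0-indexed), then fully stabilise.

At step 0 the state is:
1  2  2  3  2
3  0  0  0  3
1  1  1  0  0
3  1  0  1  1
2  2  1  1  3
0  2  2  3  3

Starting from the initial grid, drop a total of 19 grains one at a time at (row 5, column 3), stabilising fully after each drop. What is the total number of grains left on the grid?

48

step 0: 1  2  2  3  2
3  0  0  0  3
1  1  1  0  0
3  1  0  1  1
2  2  1  1  3
0  2  2  3  3
step 1: 1  2  2  3  2
3  0  0  0  3
1  1  1  0  0
3  1  0  1  2
2  2  1  3  0
0  2  3  1  1
step 2: 1  2  2  3  2
3  0  0  0  3
1  1  1  0  0
3  1  0  1  2
2  2  1  3  0
0  2  3  2  1
step 3: 1  2  2  3  2
3  0  0  0  3
1  1  1  0  0
3  1  0  1  2
2  2  1  3  0
0  2  3  3  1
step 4: 1  2  2  3  2
3  0  0  0  3
1  1  1  0  0
3  1  0  2  2
2  2  3  0  1
0  3  0  2  2
step 5: 1  2  2  3  2
3  0  0  0  3
1  1  1  0  0
3  1  0  2  2
2  2  3  0  1
0  3  0  3  2
step 6: 1  2  2  3  2
3  0  0  0  3
1  1  1  0  0
3  1  0  2  2
2  2  3  1  1
0  3  1  0  3
step 7: 1  2  2  3  2
3  0  0  0  3
1  1  1  0  0
3  1  0  2  2
2  2  3  1  1
0  3  1  1  3
step 8: 1  2  2  3  2
3  0  0  0  3
1  1  1  0  0
3  1  0  2  2
2  2  3  1  1
0  3  1  2  3
step 9: 1  2  2  3  2
3  0  0  0  3
1  1  1  0  0
3  1  0  2  2
2  2  3  1  1
0  3  1  3  3
step 10: 1  2  2  3  2
3  0  0  0  3
1  1  1  0  0
3  1  0  2  2
2  2  3  2  2
0  3  2  1  0
step 11: 1  2  2  3  2
3  0  0  0  3
1  1  1  0  0
3  1  0  2  2
2  2  3  2  2
0  3  2  2  0
step 12: 1  2  2  3  2
3  0  0  0  3
1  1  1  0  0
3  1  0  2  2
2  2  3  2  2
0  3  2  3  0
step 13: 1  2  2  3  2
3  0  0  0  3
1  1  1  0  0
3  1  0  2  2
2  2  3  3  2
0  3  3  0  1
step 14: 1  2  2  3  2
3  0  0  0  3
1  1  1  0  0
3  1  0  2  2
2  2  3  3  2
0  3  3  1  1
step 15: 1  2  2  3  2
3  0  0  0  3
1  1  1  0  0
3  1  0  2  2
2  2  3  3  2
0  3  3  2  1
step 16: 1  2  2  3  2
3  0  0  0  3
1  1  1  0  0
3  1  0  2  2
2  2  3  3  2
0  3  3  3  1
step 17: 1  2  2  3  2
3  0  0  0  3
1  1  1  0  0
3  2  1  3  2
3  0  2  1  3
1  1  2  2  2
step 18: 1  2  2  3  2
3  0  0  0  3
1  1  1  0  0
3  2  1  3  2
3  0  2  1  3
1  1  2  3  2
step 19: 1  2  2  3  2
3  0  0  0  3
1  1  1  0  0
3  2  1  3  2
3  0  2  2  3
1  1  3  0  3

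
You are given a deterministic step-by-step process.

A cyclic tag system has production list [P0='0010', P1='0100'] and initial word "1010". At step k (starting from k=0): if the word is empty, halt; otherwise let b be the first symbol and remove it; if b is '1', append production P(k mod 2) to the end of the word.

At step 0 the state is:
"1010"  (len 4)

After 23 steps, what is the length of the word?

9

k=0  "1010"  (len 4)
k=1  "0100010"  (len 7)
k=2  "100010"  (len 6)
k=3  "000100010"  (len 9)
k=4  "00100010"  (len 8)
k=5  "0100010"  (len 7)
k=6  "100010"  (len 6)
k=7  "000100010"  (len 9)
k=8  "00100010"  (len 8)
k=9  "0100010"  (len 7)
k=10  "100010"  (len 6)
k=11  "000100010"  (len 9)
k=12  "00100010"  (len 8)
k=13  "0100010"  (len 7)
k=14  "100010"  (len 6)
k=15  "000100010"  (len 9)
k=16  "00100010"  (len 8)
k=17  "0100010"  (len 7)
k=18  "100010"  (len 6)
k=19  "000100010"  (len 9)
k=20  "00100010"  (len 8)
k=21  "0100010"  (len 7)
k=22  "100010"  (len 6)
k=23  "000100010"  (len 9)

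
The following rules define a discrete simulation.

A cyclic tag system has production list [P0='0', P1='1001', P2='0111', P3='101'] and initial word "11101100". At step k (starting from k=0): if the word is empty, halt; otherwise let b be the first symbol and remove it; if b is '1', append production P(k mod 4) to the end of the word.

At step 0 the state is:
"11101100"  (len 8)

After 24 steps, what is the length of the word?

gen 0: "11101100"  (len 8)
gen 1: "11011000"  (len 8)
gen 2: "10110001001"  (len 11)
gen 3: "01100010010111"  (len 14)
gen 4: "1100010010111"  (len 13)
gen 5: "1000100101110"  (len 13)
gen 6: "0001001011101001"  (len 16)
gen 7: "001001011101001"  (len 15)
gen 8: "01001011101001"  (len 14)
gen 9: "1001011101001"  (len 13)
gen 10: "0010111010011001"  (len 16)
gen 11: "010111010011001"  (len 15)
gen 12: "10111010011001"  (len 14)
gen 13: "01110100110010"  (len 14)
gen 14: "1110100110010"  (len 13)
gen 15: "1101001100100111"  (len 16)
gen 16: "101001100100111101"  (len 18)
gen 17: "010011001001111010"  (len 18)
gen 18: "10011001001111010"  (len 17)
gen 19: "00110010011110100111"  (len 20)
gen 20: "0110010011110100111"  (len 19)
gen 21: "110010011110100111"  (len 18)
gen 22: "100100111101001111001"  (len 21)
gen 23: "001001111010011110010111"  (len 24)
gen 24: "01001111010011110010111"  (len 23)

23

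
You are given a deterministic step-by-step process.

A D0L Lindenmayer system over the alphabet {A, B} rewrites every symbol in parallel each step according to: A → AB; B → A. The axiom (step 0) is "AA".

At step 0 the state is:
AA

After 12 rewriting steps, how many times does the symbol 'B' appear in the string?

k=0  AA
k=1  ABAB
k=2  ABAABA
k=3  ABAABABAAB
k=4  ABAABABAABAABABA
k=5  ABAABABAABAABABAABABAABAAB
k=6  ABAABABAABAABABAABABAABAABABAABAABABAABABA
k=7  ABAABABAABAABABAABABAABAABABAABAABABAABABAABAABABAABABAABAABABAABAAB
k=8  ABAABABAABAABABAABABAABAABABAABAABABAABABAABAABABAABABAABAABABAABAABABAABABAABAABABAABAABABAABABAABAABABAABABA
k=9  ABAABABAABAABABAABABAABAABABAABAABABAABABAABAABABAABABAABA…AABABAABABAABAABABAABABAABAABABAABAABABAABABAABAABABAABAAB  (len 178)
k=10  ABAABABAABAABABAABABAABAABABAABAABABAABABAABAABABAABABAABA…AABABAABABAABAABABAABABAABAABABAABAABABAABABAABAABABAABABA  (len 288)
k=11  ABAABABAABAABABAABABAABAABABAABAABABAABABAABAABABAABABAABA…AABABAABABAABAABABAABABAABAABABAABAABABAABABAABAABABAABAAB  (len 466)
k=12  ABAABABAABAABABAABABAABAABABAABAABABAABABAABAABABAABABAABA…AABABAABABAABAABABAABABAABAABABAABAABABAABABAABAABABAABABA  (len 754)

288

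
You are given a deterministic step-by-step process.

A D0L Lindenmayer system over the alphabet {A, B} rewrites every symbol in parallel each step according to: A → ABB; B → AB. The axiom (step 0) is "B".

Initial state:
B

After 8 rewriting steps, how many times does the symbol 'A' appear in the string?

0) B
1) AB
2) ABBAB
3) ABBABABABBAB
4) ABBABABABBABABBABABBABABABBAB
5) ABBABABABBABABBABABBABABABBABABBABABABBABABBABABABBABABBABABBABABABBAB
6) ABBABABABBABABBABABBABABABBABABBABABABBABABBABABABBABABBAB…ABBABABBABABABBABABBABABABBABABBABABABBABABBABABBABABABBAB  (len 169)
7) ABBABABABBABABBABABBABABABBABABBABABABBABABBABABABBABABBAB…ABBABABBABABABBABABBABABABBABABBABABABBABABBABABBABABABBAB  (len 408)
8) ABBABABABBABABBABABBABABABBABABBABABABBABABBABABABBABABBAB…ABBABABBABABABBABABBABABABBABABBABABABBABABBABABBABABABBAB  (len 985)

408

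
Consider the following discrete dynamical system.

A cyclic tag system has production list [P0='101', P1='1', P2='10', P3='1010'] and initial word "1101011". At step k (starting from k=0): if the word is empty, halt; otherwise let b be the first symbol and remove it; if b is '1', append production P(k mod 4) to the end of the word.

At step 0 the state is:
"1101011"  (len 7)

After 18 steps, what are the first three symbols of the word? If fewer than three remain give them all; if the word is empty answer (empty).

101

k=0  "1101011"  (len 7)
k=1  "101011101"  (len 9)
k=2  "010111011"  (len 9)
k=3  "10111011"  (len 8)
k=4  "01110111010"  (len 11)
k=5  "1110111010"  (len 10)
k=6  "1101110101"  (len 10)
k=7  "10111010110"  (len 11)
k=8  "01110101101010"  (len 14)
k=9  "1110101101010"  (len 13)
k=10  "1101011010101"  (len 13)
k=11  "10101101010110"  (len 14)
k=12  "01011010101101010"  (len 17)
k=13  "1011010101101010"  (len 16)
k=14  "0110101011010101"  (len 16)
k=15  "110101011010101"  (len 15)
k=16  "101010110101011010"  (len 18)
k=17  "01010110101011010101"  (len 20)
k=18  "1010110101011010101"  (len 19)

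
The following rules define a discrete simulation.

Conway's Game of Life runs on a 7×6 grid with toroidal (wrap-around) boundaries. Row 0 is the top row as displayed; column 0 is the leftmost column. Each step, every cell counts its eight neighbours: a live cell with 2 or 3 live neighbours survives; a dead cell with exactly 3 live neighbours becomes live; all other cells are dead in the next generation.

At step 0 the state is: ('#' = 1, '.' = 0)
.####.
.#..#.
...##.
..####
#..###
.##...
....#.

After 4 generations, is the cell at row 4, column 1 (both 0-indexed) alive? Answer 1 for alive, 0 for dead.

1

0) .####.
.#..#.
...##.
..####
#..###
.##...
....#.
1) .##.##
.#...#
......
#.#...
#.....
###...
....#.
2) .#####
.##.##
##....
.#....
#.#..#
##...#
....#.
3) .#....
......
.....#
..#..#
..#..#
.#..#.
......
4) ......
......
......
#...##
######
......
......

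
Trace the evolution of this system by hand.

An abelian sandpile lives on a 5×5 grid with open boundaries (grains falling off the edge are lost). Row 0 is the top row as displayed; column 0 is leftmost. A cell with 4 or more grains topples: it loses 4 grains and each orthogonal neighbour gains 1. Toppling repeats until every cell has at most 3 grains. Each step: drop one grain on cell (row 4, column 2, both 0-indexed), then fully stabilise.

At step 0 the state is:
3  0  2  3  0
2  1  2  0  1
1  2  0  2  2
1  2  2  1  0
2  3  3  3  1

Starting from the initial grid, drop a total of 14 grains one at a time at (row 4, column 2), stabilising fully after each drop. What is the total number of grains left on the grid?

step 0: 3  0  2  3  0
2  1  2  0  1
1  2  0  2  2
1  2  2  1  0
2  3  3  3  1
step 1: 3  0  2  3  0
2  1  2  0  1
1  2  0  2  2
1  3  3  2  0
3  0  2  0  2
step 2: 3  0  2  3  0
2  1  2  0  1
1  2  0  2  2
1  3  3  2  0
3  0  3  0  2
step 3: 3  0  2  3  0
2  1  2  0  1
1  3  1  2  2
2  0  1  3  0
3  2  1  1  2
step 4: 3  0  2  3  0
2  1  2  0  1
1  3  1  2  2
2  0  1  3  0
3  2  2  1  2
step 5: 3  0  2  3  0
2  1  2  0  1
1  3  1  2  2
2  0  1  3  0
3  2  3  1  2
step 6: 3  0  2  3  0
2  1  2  0  1
1  3  1  2  2
2  0  2  3  0
3  3  0  2  2
step 7: 3  0  2  3  0
2  1  2  0  1
1  3  1  2  2
2  0  2  3  0
3  3  1  2  2
step 8: 3  0  2  3  0
2  1  2  0  1
1  3  1  2  2
2  0  2  3  0
3  3  2  2  2
step 9: 3  0  2  3  0
2  1  2  0  1
1  3  1  2  2
2  0  2  3  0
3  3  3  2  2
step 10: 3  0  2  3  0
2  1  2  0  1
1  3  1  2  2
3  1  3  3  0
0  1  1  3  2
step 11: 3  0  2  3  0
2  1  2  0  1
1  3  1  2  2
3  1  3  3  0
0  1  2  3  2
step 12: 3  0  2  3  0
2  1  2  0  1
1  3  1  2  2
3  1  3  3  0
0  1  3  3  2
step 13: 3  0  2  3  0
2  1  2  0  1
1  3  2  3  2
3  2  1  1  1
0  2  2  1  3
step 14: 3  0  2  3  0
2  1  2  0  1
1  3  2  3  2
3  2  1  1  1
0  2  3  1  3

42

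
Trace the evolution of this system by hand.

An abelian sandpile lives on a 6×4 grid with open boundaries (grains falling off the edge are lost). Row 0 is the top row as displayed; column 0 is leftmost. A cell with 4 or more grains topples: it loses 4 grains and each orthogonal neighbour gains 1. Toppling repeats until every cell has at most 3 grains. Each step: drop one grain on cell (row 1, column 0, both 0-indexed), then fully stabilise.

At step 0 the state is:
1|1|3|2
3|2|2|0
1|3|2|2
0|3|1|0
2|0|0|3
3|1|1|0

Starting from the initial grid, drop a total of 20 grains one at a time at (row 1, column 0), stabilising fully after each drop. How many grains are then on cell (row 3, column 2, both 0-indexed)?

t=0: 1|1|3|2
3|2|2|0
1|3|2|2
0|3|1|0
2|0|0|3
3|1|1|0
t=1: 2|1|3|2
0|3|2|0
2|3|2|2
0|3|1|0
2|0|0|3
3|1|1|0
t=2: 2|1|3|2
1|3|2|0
2|3|2|2
0|3|1|0
2|0|0|3
3|1|1|0
t=3: 2|1|3|2
2|3|2|0
2|3|2|2
0|3|1|0
2|0|0|3
3|1|1|0
t=4: 2|1|3|2
3|3|2|0
2|3|2|2
0|3|1|0
2|0|0|3
3|1|1|0
t=5: 3|2|3|2
2|1|3|0
0|2|3|2
2|0|2|0
2|1|0|3
3|1|1|0
t=6: 3|2|3|2
3|1|3|0
0|2|3|2
2|0|2|0
2|1|0|3
3|1|1|0
t=7: 0|3|3|2
1|2|3|0
1|2|3|2
2|0|2|0
2|1|0|3
3|1|1|0
t=8: 0|3|3|2
2|2|3|0
1|2|3|2
2|0|2|0
2|1|0|3
3|1|1|0
t=9: 0|3|3|2
3|2|3|0
1|2|3|2
2|0|2|0
2|1|0|3
3|1|1|0
t=10: 1|3|3|2
0|3|3|0
2|2|3|2
2|0|2|0
2|1|0|3
3|1|1|0
t=11: 1|3|3|2
1|3|3|0
2|2|3|2
2|0|2|0
2|1|0|3
3|1|1|0
t=12: 1|3|3|2
2|3|3|0
2|2|3|2
2|0|2|0
2|1|0|3
3|1|1|0
t=13: 1|3|3|2
3|3|3|0
2|2|3|2
2|0|2|0
2|1|0|3
3|1|1|0
t=14: 3|1|1|3
2|3|2|1
0|1|1|3
3|1|3|0
2|1|0|3
3|1|1|0
t=15: 3|1|1|3
3|3|2|1
0|1|1|3
3|1|3|0
2|1|0|3
3|1|1|0
t=16: 0|3|1|3
2|0|3|1
1|2|1|3
3|1|3|0
2|1|0|3
3|1|1|0
t=17: 0|3|1|3
3|0|3|1
1|2|1|3
3|1|3|0
2|1|0|3
3|1|1|0
t=18: 1|3|1|3
0|1|3|1
2|2|1|3
3|1|3|0
2|1|0|3
3|1|1|0
t=19: 1|3|1|3
1|1|3|1
2|2|1|3
3|1|3|0
2|1|0|3
3|1|1|0
t=20: 1|3|1|3
2|1|3|1
2|2|1|3
3|1|3|0
2|1|0|3
3|1|1|0

3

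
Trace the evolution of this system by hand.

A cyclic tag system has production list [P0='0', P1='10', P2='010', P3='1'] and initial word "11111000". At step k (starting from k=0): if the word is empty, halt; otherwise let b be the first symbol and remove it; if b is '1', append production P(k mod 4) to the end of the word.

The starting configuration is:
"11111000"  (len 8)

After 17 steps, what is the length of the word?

gen 0: "11111000"  (len 8)
gen 1: "11110000"  (len 8)
gen 2: "111000010"  (len 9)
gen 3: "11000010010"  (len 11)
gen 4: "10000100101"  (len 11)
gen 5: "00001001010"  (len 11)
gen 6: "0001001010"  (len 10)
gen 7: "001001010"  (len 9)
gen 8: "01001010"  (len 8)
gen 9: "1001010"  (len 7)
gen 10: "00101010"  (len 8)
gen 11: "0101010"  (len 7)
gen 12: "101010"  (len 6)
gen 13: "010100"  (len 6)
gen 14: "10100"  (len 5)
gen 15: "0100010"  (len 7)
gen 16: "100010"  (len 6)
gen 17: "000100"  (len 6)

6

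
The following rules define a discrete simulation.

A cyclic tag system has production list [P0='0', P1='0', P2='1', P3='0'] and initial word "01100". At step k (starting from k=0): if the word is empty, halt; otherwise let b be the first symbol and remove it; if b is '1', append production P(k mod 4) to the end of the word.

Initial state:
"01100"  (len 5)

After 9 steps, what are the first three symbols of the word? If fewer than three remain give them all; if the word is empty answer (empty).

(empty)

k=0  "01100"  (len 5)
k=1  "1100"  (len 4)
k=2  "1000"  (len 4)
k=3  "0001"  (len 4)
k=4  "001"  (len 3)
k=5  "01"  (len 2)
k=6  "1"  (len 1)
k=7  "1"  (len 1)
k=8  "0"  (len 1)
k=9  (halted — word empty)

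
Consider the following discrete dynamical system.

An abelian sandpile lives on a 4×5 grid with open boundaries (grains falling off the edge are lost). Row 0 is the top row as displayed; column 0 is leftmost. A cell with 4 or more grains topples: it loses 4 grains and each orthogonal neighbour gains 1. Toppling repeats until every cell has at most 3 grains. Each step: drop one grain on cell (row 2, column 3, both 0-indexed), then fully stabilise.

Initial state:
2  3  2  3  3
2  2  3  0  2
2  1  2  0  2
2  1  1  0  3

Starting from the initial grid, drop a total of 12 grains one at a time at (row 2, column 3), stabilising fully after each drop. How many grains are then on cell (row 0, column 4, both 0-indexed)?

gen 0: 2  3  2  3  3
2  2  3  0  2
2  1  2  0  2
2  1  1  0  3
gen 1: 2  3  2  3  3
2  2  3  0  2
2  1  2  1  2
2  1  1  0  3
gen 2: 2  3  2  3  3
2  2  3  0  2
2  1  2  2  2
2  1  1  0  3
gen 3: 2  3  2  3  3
2  2  3  0  2
2  1  2  3  2
2  1  1  0  3
gen 4: 2  3  2  3  3
2  2  3  1  2
2  1  3  0  3
2  1  1  1  3
gen 5: 2  3  2  3  3
2  2  3  1  2
2  1  3  1  3
2  1  1  1  3
gen 6: 2  3  2  3  3
2  2  3  1  2
2  1  3  2  3
2  1  1  1  3
gen 7: 2  3  2  3  3
2  2  3  1  2
2  1  3  3  3
2  1  1  1  3
gen 8: 2  3  3  3  3
2  3  0  3  3
2  2  1  2  1
2  1  2  3  0
gen 9: 2  3  3  3  3
2  3  0  3  3
2  2  1  3  1
2  1  2  3  0
gen 10: 3  1  1  2  1
3  0  3  2  1
2  3  2  2  3
2  1  3  0  1
gen 11: 3  1  1  2  1
3  0  3  2  1
2  3  2  3  3
2  1  3  0  1
gen 12: 3  1  1  2  1
3  0  3  3  2
2  3  3  1  0
2  1  3  1  2

1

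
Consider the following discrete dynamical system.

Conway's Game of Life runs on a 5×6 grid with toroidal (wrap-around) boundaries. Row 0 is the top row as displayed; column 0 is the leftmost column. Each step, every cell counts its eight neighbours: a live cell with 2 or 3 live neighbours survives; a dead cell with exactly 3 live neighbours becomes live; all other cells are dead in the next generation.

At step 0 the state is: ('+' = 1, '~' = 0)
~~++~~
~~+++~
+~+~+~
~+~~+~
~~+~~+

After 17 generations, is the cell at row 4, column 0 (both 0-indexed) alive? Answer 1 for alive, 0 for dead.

0

[0] ~~++~~
~~+++~
+~+~+~
~+~~+~
~~+~~+
[1] ~+~~~~
~~~~++
~~+~+~
+++~+~
~++~+~
[2] ++++++
~~~+++
+~+~+~
+~~~+~
~~~~~+
[3] ~++~~~
~~~~~~
++~~~~
++~++~
~~+~~~
[4] ~++~~~
+~+~~~
+++~~+
+~~+~+
+~~~~~
[5] +~+~~~
~~~+~+
~~+++~
~~+~+~
+~+~~+
[6] +~+++~
~+~~~+
~~+~~+
~~+~+~
+~+~~+
[7] ~~+++~
~+~~~+
++++++
+~+~+~
+~+~~~
[8] +~++++
~~~~~~
~~~~~~
~~~~+~
~~+~+~
[9] ~++~++
~~~+++
~~~~~~
~~~+~~
~++~~~
[10] ~+~~~+
+~++~+
~~~+~~
~~+~~~
++~~+~
[11] ~~~+~~
++++~+
~+~++~
~+++~~
+++~~+
[12] ~~~+~~
++~~~+
~~~~~+
~~~~~+
+~~~+~
[13] ~+~~+~
+~~~++
~~~~++
+~~~++
~~~~++
[14] ~~~+~~
+~~+~~
~~~+~~
+~~+~~
~~~+~~
[15] ~~+++~
~~+++~
~~+++~
~~+++~
~~+++~
[16] ~+~~~+
~+~~~+
~+~~~+
~+~~~+
~+~~~+
[17] ~++~++
~++~++
~++~++
~++~++
~++~++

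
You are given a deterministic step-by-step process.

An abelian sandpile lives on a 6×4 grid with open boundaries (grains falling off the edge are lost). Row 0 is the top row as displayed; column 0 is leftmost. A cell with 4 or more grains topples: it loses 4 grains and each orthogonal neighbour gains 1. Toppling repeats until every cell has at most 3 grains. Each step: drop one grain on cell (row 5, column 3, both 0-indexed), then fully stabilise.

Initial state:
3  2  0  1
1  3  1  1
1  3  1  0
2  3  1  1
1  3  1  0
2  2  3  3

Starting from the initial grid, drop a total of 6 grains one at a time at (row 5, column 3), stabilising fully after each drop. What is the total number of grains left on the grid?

40

step 0: 3  2  0  1
1  3  1  1
1  3  1  0
2  3  1  1
1  3  1  0
2  2  3  3
step 1: 3  2  0  1
1  3  1  1
1  3  1  0
2  3  1  1
1  3  2  1
2  3  0  1
step 2: 3  2  0  1
1  3  1  1
1  3  1  0
2  3  1  1
1  3  2  1
2  3  0  2
step 3: 3  2  0  1
1  3  1  1
1  3  1  0
2  3  1  1
1  3  2  1
2  3  0  3
step 4: 3  2  0  1
1  3  1  1
1  3  1  0
2  3  1  1
1  3  2  2
2  3  1  0
step 5: 3  2  0  1
1  3  1  1
1  3  1  0
2  3  1  1
1  3  2  2
2  3  1  1
step 6: 3  2  0  1
1  3  1  1
1  3  1  0
2  3  1  1
1  3  2  2
2  3  1  2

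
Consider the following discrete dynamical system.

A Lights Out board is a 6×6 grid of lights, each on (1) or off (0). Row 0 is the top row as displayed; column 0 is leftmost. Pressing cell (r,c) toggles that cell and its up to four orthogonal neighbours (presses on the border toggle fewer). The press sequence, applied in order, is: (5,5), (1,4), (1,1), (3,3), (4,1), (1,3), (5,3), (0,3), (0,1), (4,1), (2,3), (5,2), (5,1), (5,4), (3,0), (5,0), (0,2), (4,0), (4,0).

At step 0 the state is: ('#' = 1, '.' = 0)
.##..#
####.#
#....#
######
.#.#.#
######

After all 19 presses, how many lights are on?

16

0) .##..#
####.#
#....#
######
.#.#.#
######
1) .##..#
####.#
#....#
######
.#.#..
####..
2) .##.##
###.#.
#...##
######
.#.#..
####..
3) ..#.##
....#.
##..##
######
.#.#..
####..
4) ..#.##
....#.
##.###
##...#
.#....
####..
5) ..#.##
....#.
##.###
#....#
#.#...
#.##..
6) ..####
..##..
##..##
#....#
#.#...
#.##..
7) ..####
..##..
##..##
#....#
#.##..
#...#.
8) .....#
..#...
##..##
#....#
#.##..
#...#.
9) ###..#
.##...
##..##
#....#
#.##..
#...#.
10) ###..#
.##...
##..##
##...#
.#.#..
##..#.
11) ###..#
.###..
####.#
##.#.#
.#.#..
##..#.
12) ###..#
.###..
####.#
##.#.#
.###..
#.###.
13) ###..#
.###..
####.#
##.#.#
..##..
.#.##.
14) ###..#
.###..
####.#
##.#.#
..###.
.#...#
15) ###..#
.###..
.###.#
...#.#
#.###.
.#...#
16) ###..#
.###..
.###.#
...#.#
..###.
#....#
17) #..#.#
.#.#..
.###.#
...#.#
..###.
#....#
18) #..#.#
.#.#..
.###.#
#..#.#
#####.
.....#
19) #..#.#
.#.#..
.###.#
...#.#
..###.
#....#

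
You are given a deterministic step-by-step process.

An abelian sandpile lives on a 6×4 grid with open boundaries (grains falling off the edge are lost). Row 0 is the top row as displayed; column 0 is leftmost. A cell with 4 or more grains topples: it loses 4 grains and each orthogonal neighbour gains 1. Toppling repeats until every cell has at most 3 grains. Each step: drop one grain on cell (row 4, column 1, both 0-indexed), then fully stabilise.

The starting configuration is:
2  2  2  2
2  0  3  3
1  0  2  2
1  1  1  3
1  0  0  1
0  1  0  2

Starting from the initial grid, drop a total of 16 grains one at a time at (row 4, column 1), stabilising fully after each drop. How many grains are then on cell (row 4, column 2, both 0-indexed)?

1

k=0  2  2  2  2
2  0  3  3
1  0  2  2
1  1  1  3
1  0  0  1
0  1  0  2
k=1  2  2  2  2
2  0  3  3
1  0  2  2
1  1  1  3
1  1  0  1
0  1  0  2
k=2  2  2  2  2
2  0  3  3
1  0  2  2
1  1  1  3
1  2  0  1
0  1  0  2
k=3  2  2  2  2
2  0  3  3
1  0  2  2
1  1  1  3
1  3  0  1
0  1  0  2
k=4  2  2  2  2
2  0  3  3
1  0  2  2
1  2  1  3
2  0  1  1
0  2  0  2
k=5  2  2  2  2
2  0  3  3
1  0  2  2
1  2  1  3
2  1  1  1
0  2  0  2
k=6  2  2  2  2
2  0  3  3
1  0  2  2
1  2  1  3
2  2  1  1
0  2  0  2
k=7  2  2  2  2
2  0  3  3
1  0  2  2
1  2  1  3
2  3  1  1
0  2  0  2
k=8  2  2  2  2
2  0  3  3
1  0  2  2
1  3  1  3
3  0  2  1
0  3  0  2
k=9  2  2  2  2
2  0  3  3
1  0  2  2
1  3  1  3
3  1  2  1
0  3  0  2
k=10  2  2  2  2
2  0  3  3
1  0  2  2
1  3  1  3
3  2  2  1
0  3  0  2
k=11  2  2  2  2
2  0  3  3
1  0  2  2
1  3  1  3
3  3  2  1
0  3  0  2
k=12  2  2  2  2
2  0  3  3
1  1  2  2
3  0  2  3
0  3  3  1
2  0  1  2
k=13  2  2  2  2
2  0  3  3
1  1  2  2
3  1  3  3
1  1  0  2
2  1  2  2
k=14  2  2  2  2
2  0  3  3
1  1  2  2
3  1  3  3
1  2  0  2
2  1  2  2
k=15  2  2  2  2
2  0  3  3
1  1  2  2
3  1  3  3
1  3  0  2
2  1  2  2
k=16  2  2  2  2
2  0  3  3
1  1  2  2
3  2  3  3
2  0  1  2
2  2  2  2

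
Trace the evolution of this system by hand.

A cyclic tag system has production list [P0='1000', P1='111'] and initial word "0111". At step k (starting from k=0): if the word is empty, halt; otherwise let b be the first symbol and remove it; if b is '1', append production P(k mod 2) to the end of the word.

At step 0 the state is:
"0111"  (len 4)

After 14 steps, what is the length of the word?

24

0) "0111"  (len 4)
1) "111"  (len 3)
2) "11111"  (len 5)
3) "11111000"  (len 8)
4) "1111000111"  (len 10)
5) "1110001111000"  (len 13)
6) "110001111000111"  (len 15)
7) "100011110001111000"  (len 18)
8) "00011110001111000111"  (len 20)
9) "0011110001111000111"  (len 19)
10) "011110001111000111"  (len 18)
11) "11110001111000111"  (len 17)
12) "1110001111000111111"  (len 19)
13) "1100011110001111111000"  (len 22)
14) "100011110001111111000111"  (len 24)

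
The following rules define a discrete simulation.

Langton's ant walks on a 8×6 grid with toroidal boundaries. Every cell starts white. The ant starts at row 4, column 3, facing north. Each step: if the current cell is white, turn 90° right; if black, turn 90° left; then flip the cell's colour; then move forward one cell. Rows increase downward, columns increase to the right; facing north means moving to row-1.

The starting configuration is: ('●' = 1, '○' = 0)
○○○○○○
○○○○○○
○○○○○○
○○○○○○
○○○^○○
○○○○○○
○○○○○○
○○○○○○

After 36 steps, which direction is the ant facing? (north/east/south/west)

south

gen 0: ○○○○○○
○○○○○○
○○○○○○
○○○○○○
○○○^○○
○○○○○○
○○○○○○
○○○○○○
gen 1: ○○○○○○
○○○○○○
○○○○○○
○○○○○○
○○○●>○
○○○○○○
○○○○○○
○○○○○○
gen 2: ○○○○○○
○○○○○○
○○○○○○
○○○○○○
○○○●●○
○○○○v○
○○○○○○
○○○○○○
gen 3: ○○○○○○
○○○○○○
○○○○○○
○○○○○○
○○○●●○
○○○<●○
○○○○○○
○○○○○○
gen 4: ○○○○○○
○○○○○○
○○○○○○
○○○○○○
○○○^●○
○○○●●○
○○○○○○
○○○○○○
gen 5: ○○○○○○
○○○○○○
○○○○○○
○○○○○○
○○<○●○
○○○●●○
○○○○○○
○○○○○○
gen 6: ○○○○○○
○○○○○○
○○○○○○
○○^○○○
○○●○●○
○○○●●○
○○○○○○
○○○○○○
gen 7: ○○○○○○
○○○○○○
○○○○○○
○○●>○○
○○●○●○
○○○●●○
○○○○○○
○○○○○○
gen 8: ○○○○○○
○○○○○○
○○○○○○
○○●●○○
○○●v●○
○○○●●○
○○○○○○
○○○○○○
gen 9: ○○○○○○
○○○○○○
○○○○○○
○○●●○○
○○<●●○
○○○●●○
○○○○○○
○○○○○○
gen 10: ○○○○○○
○○○○○○
○○○○○○
○○●●○○
○○○●●○
○○v●●○
○○○○○○
○○○○○○
gen 11: ○○○○○○
○○○○○○
○○○○○○
○○●●○○
○○○●●○
○<●●●○
○○○○○○
○○○○○○
gen 12: ○○○○○○
○○○○○○
○○○○○○
○○●●○○
○^○●●○
○●●●●○
○○○○○○
○○○○○○
gen 13: ○○○○○○
○○○○○○
○○○○○○
○○●●○○
○●>●●○
○●●●●○
○○○○○○
○○○○○○
gen 14: ○○○○○○
○○○○○○
○○○○○○
○○●●○○
○●●●●○
○●v●●○
○○○○○○
○○○○○○
gen 15: ○○○○○○
○○○○○○
○○○○○○
○○●●○○
○●●●●○
○●○>●○
○○○○○○
○○○○○○
gen 16: ○○○○○○
○○○○○○
○○○○○○
○○●●○○
○●●^●○
○●○○●○
○○○○○○
○○○○○○
gen 17: ○○○○○○
○○○○○○
○○○○○○
○○●●○○
○●<○●○
○●○○●○
○○○○○○
○○○○○○
gen 18: ○○○○○○
○○○○○○
○○○○○○
○○●●○○
○●○○●○
○●v○●○
○○○○○○
○○○○○○
gen 19: ○○○○○○
○○○○○○
○○○○○○
○○●●○○
○●○○●○
○<●○●○
○○○○○○
○○○○○○
gen 20: ○○○○○○
○○○○○○
○○○○○○
○○●●○○
○●○○●○
○○●○●○
○v○○○○
○○○○○○
gen 21: ○○○○○○
○○○○○○
○○○○○○
○○●●○○
○●○○●○
○○●○●○
<●○○○○
○○○○○○
gen 22: ○○○○○○
○○○○○○
○○○○○○
○○●●○○
○●○○●○
^○●○●○
●●○○○○
○○○○○○
gen 23: ○○○○○○
○○○○○○
○○○○○○
○○●●○○
○●○○●○
●>●○●○
●●○○○○
○○○○○○
gen 24: ○○○○○○
○○○○○○
○○○○○○
○○●●○○
○●○○●○
●●●○●○
●v○○○○
○○○○○○
gen 25: ○○○○○○
○○○○○○
○○○○○○
○○●●○○
○●○○●○
●●●○●○
●○>○○○
○○○○○○
gen 26: ○○○○○○
○○○○○○
○○○○○○
○○●●○○
○●○○●○
●●●○●○
●○●○○○
○○v○○○
gen 27: ○○○○○○
○○○○○○
○○○○○○
○○●●○○
○●○○●○
●●●○●○
●○●○○○
○<●○○○
gen 28: ○○○○○○
○○○○○○
○○○○○○
○○●●○○
○●○○●○
●●●○●○
●^●○○○
○●●○○○
gen 29: ○○○○○○
○○○○○○
○○○○○○
○○●●○○
○●○○●○
●●●○●○
●●>○○○
○●●○○○
gen 30: ○○○○○○
○○○○○○
○○○○○○
○○●●○○
○●○○●○
●●^○●○
●●○○○○
○●●○○○
gen 31: ○○○○○○
○○○○○○
○○○○○○
○○●●○○
○●○○●○
●<○○●○
●●○○○○
○●●○○○
gen 32: ○○○○○○
○○○○○○
○○○○○○
○○●●○○
○●○○●○
●○○○●○
●v○○○○
○●●○○○
gen 33: ○○○○○○
○○○○○○
○○○○○○
○○●●○○
○●○○●○
●○○○●○
●○>○○○
○●●○○○
gen 34: ○○○○○○
○○○○○○
○○○○○○
○○●●○○
○●○○●○
●○○○●○
●○●○○○
○●v○○○
gen 35: ○○○○○○
○○○○○○
○○○○○○
○○●●○○
○●○○●○
●○○○●○
●○●○○○
○●○>○○
gen 36: ○○○v○○
○○○○○○
○○○○○○
○○●●○○
○●○○●○
●○○○●○
●○●○○○
○●○●○○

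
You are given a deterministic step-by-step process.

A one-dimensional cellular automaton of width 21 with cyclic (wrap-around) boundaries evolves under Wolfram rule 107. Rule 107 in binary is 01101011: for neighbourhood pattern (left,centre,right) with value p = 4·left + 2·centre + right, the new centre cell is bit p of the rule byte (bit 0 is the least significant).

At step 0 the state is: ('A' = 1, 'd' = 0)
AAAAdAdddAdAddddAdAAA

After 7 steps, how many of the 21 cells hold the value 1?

0) AAAAdAdddAdAddddAdAAA
1) dddAAddAAdAddAAAdAAdd
2) AAAAAdAAAAddAAdAAAAdA
3) ddddAAAddAdAAAAAddAAA
4) dAAAAdAdAdAAdddAdAAdA
5) AAddAAdAdAAAdAAdAAAAd
6) AAdAAAAdAAdAAAAAAddAA
7) dAAAddAAAAAAddddAdAAd

12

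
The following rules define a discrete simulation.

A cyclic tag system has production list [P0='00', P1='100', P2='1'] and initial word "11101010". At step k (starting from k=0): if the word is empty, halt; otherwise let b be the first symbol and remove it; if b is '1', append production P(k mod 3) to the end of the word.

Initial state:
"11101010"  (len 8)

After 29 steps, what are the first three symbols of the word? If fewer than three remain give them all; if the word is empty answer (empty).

step 0: "11101010"  (len 8)
step 1: "110101000"  (len 9)
step 2: "10101000100"  (len 11)
step 3: "01010001001"  (len 11)
step 4: "1010001001"  (len 10)
step 5: "010001001100"  (len 12)
step 6: "10001001100"  (len 11)
step 7: "000100110000"  (len 12)
step 8: "00100110000"  (len 11)
step 9: "0100110000"  (len 10)
step 10: "100110000"  (len 9)
step 11: "00110000100"  (len 11)
step 12: "0110000100"  (len 10)
step 13: "110000100"  (len 9)
step 14: "10000100100"  (len 11)
step 15: "00001001001"  (len 11)
step 16: "0001001001"  (len 10)
step 17: "001001001"  (len 9)
step 18: "01001001"  (len 8)
step 19: "1001001"  (len 7)
step 20: "001001100"  (len 9)
step 21: "01001100"  (len 8)
step 22: "1001100"  (len 7)
step 23: "001100100"  (len 9)
step 24: "01100100"  (len 8)
step 25: "1100100"  (len 7)
step 26: "100100100"  (len 9)
step 27: "001001001"  (len 9)
step 28: "01001001"  (len 8)
step 29: "1001001"  (len 7)

100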